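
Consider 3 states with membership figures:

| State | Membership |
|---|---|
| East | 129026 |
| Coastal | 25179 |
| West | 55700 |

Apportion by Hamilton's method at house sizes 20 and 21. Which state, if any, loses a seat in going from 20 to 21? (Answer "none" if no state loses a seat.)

Coastal

At 20 seats: East 12, Coastal 3, West 5.
At 21 seats: East 13, Coastal 2, West 6.
Coastal drops from 3 to 2.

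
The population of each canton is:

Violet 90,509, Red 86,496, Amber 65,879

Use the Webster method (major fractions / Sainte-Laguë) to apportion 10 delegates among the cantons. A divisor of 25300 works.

Violet 4, Red 3, Amber 3

With modified divisor 25300: modified quotas Violet 3.577, Red 3.419, Amber 2.604.
Rounding to the nearest integer: Violet 4, Red 3, Amber 3 (total 10).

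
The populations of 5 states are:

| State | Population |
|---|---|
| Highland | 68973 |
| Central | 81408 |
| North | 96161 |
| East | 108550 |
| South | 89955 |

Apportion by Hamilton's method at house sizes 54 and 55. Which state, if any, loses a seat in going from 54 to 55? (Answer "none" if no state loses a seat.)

At 54 seats: Highland 8, Central 10, North 12, East 13, South 11.
At 55 seats: Highland 9, Central 10, North 12, East 13, South 11.
No state's allocation decreased.

none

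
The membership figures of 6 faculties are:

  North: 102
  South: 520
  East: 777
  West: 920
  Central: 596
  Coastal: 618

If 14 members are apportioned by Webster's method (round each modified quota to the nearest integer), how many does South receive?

2

Standard divisor 3533/14 ≈ 252.357; standard quotas: North 0.404, South 2.061, East 3.079, West 3.646, Central 2.362, Coastal 2.449.
Rounding to the nearest integer gives 0, 2, 3, 4, 2, 2 = 13 seats, so the divisor must be adjusted.
With modified divisor 243: modified quotas North 0.420, South 2.140, East 3.198, West 3.786, Central 2.453, Coastal 2.543.
Rounding to the nearest integer: North 0, South 2, East 3, West 4, Central 2, Coastal 3 (total 14).
South receives 2.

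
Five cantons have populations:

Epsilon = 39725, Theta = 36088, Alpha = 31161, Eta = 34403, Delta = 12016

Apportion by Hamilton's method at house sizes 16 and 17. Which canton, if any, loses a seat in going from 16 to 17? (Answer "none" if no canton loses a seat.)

At 16 seats: Epsilon 4, Theta 4, Alpha 3, Eta 4, Delta 1.
At 17 seats: Epsilon 4, Theta 4, Alpha 4, Eta 4, Delta 1.
No canton's allocation decreased.

none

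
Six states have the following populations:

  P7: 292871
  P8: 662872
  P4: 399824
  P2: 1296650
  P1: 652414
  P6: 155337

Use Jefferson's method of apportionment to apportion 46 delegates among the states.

P7=4; P8=9; P4=5; P2=17; P1=9; P6=2

Standard divisor 3459968/46 ≈ 75216.696; standard quotas: P7 3.894, P8 8.813, P4 5.316, P2 17.239, P1 8.674, P6 2.065.
Rounding down gives 3, 8, 5, 17, 8, 2 = 43 seats, so the divisor must be adjusted.
With modified divisor 72300: modified quotas P7 4.051, P8 9.168, P4 5.530, P2 17.934, P1 9.024, P6 2.149.
Rounding down: P7 4, P8 9, P4 5, P2 17, P1 9, P6 2 (total 46).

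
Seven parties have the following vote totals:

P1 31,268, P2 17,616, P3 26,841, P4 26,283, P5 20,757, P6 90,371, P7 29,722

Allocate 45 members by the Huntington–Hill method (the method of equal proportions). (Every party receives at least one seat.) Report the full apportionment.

With divisor 5453: modified quotas P1 5.734, P2 3.231, P3 4.922, P4 4.820, P5 3.807, P6 16.573, P7 5.451.
Geometric-mean thresholds: P1 √(5·6)=5.477, P2 √(3·4)=3.464, P3 √(4·5)=4.472, P4 √(4·5)=4.472, P5 √(3·4)=3.464, P6 √(16·17)=16.492, P7 √(5·6)=5.477.
Each quota rounded against its threshold gives P1 6, P2 3, P3 5, P4 5, P5 4, P6 17, P7 5 (total 45).

P1 6; P2 3; P3 5; P4 5; P5 4; P6 17; P7 5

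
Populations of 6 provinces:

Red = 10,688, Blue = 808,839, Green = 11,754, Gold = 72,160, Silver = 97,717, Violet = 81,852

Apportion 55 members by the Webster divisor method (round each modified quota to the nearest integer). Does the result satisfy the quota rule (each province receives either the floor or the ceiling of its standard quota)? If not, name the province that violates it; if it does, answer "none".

Blue

Standard quotas: Red 0.543, Blue 41.076, Green 0.597, Gold 3.665, Silver 4.962, Violet 4.157.
Webster allocation: Red 1, Blue 40, Green 1, Gold 4, Silver 5, Violet 4.
Blue has quota 41.076 (lower 41, upper 42) but receives 40 — outside the quota interval.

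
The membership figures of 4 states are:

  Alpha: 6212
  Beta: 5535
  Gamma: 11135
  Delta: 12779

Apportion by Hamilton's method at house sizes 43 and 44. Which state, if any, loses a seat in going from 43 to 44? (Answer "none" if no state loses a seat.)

At 43 seats: Alpha 8, Beta 7, Gamma 13, Delta 15.
At 44 seats: Alpha 7, Beta 7, Gamma 14, Delta 16.
Alpha drops from 8 to 7.

Alpha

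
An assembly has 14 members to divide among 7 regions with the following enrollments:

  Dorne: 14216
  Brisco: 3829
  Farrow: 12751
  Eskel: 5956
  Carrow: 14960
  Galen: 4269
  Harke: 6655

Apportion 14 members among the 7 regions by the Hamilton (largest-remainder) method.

Dorne: 3, Brisco: 1, Farrow: 3, Eskel: 1, Carrow: 3, Galen: 1, Harke: 2

The standard divisor is 62636/14 = 4474.
Standard quotas: Dorne 3.1775, Brisco 0.8558, Farrow 2.8500, Eskel 1.3312, Carrow 3.3438, Galen 0.9542, Harke 1.4875.
Lower quotas: Dorne 3, Brisco 0, Farrow 2, Eskel 1, Carrow 3, Galen 0, Harke 1 (sum 10, leaving 4 seats).
Remainders in descending order: Galen 0.9542, Brisco 0.8558, Farrow 0.8500, Harke 0.4875, Carrow 0.3438, Eskel 0.3312, Dorne 0.1775.
The surplus seats go to Galen, Brisco, Farrow, Harke.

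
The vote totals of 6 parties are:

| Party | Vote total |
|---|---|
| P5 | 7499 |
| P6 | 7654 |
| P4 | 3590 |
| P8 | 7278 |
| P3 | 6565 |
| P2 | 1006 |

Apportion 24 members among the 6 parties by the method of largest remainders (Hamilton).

P5 5, P6 5, P4 3, P8 5, P3 5, P2 1

Total 33592; standard divisor 33592/24 ≈ 1399.667.
Standard quotas: P5 5.3577, P6 5.4684, P4 2.5649, P8 5.1998, P3 4.6904, P2 0.7187.
Lower quotas: P5 5, P6 5, P4 2, P8 5, P3 4, P2 0 (sum 21, leaving 3 seats).
Remainders in descending order: P2 0.7187, P3 0.6904, P4 0.5649, P6 0.4684, P5 0.3577, P8 0.1998.
Largest remainders: P2, P3, P4 receive the extra seats.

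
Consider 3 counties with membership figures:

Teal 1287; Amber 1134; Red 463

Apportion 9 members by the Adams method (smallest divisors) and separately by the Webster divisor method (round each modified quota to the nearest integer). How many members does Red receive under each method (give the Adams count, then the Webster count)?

Adams: Teal 4, Amber 3, Red 2.
Webster: Teal 4, Amber 4, Red 1.
Red gets 2 under Adams and 1 under Webster.

2 and 1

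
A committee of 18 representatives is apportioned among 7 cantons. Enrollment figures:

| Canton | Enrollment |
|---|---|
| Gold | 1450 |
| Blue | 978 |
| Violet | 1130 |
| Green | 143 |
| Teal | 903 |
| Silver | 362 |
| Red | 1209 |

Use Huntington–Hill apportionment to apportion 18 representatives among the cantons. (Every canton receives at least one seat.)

Gold 4; Blue 3; Violet 3; Green 1; Teal 3; Silver 1; Red 3

With divisor 359: modified quotas Gold 4.039, Blue 2.724, Violet 3.148, Green 0.398, Teal 2.515, Silver 1.008, Red 3.368.
Geometric-mean thresholds: Gold √(4·5)=4.472, Blue √(2·3)=2.449, Violet √(3·4)=3.464, Green (min 1), Teal √(2·3)=2.449, Silver √(1·2)=1.414, Red √(3·4)=3.464.
Each quota rounded against its threshold gives Gold 4, Blue 3, Violet 3, Green 1, Teal 3, Silver 1, Red 3 (total 18).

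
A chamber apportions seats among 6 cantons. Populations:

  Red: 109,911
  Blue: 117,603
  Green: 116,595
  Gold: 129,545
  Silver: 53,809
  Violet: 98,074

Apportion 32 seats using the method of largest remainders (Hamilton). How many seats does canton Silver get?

The standard divisor is 625537/32 ≈ 19548.031.
Standard quotas: Red 5.6226, Blue 6.0161, Green 5.9645, Gold 6.6270, Silver 2.7527, Violet 5.0171.
Lower quotas: Red 5, Blue 6, Green 5, Gold 6, Silver 2, Violet 5 (sum 29, leaving 3 seats).
Remainders in descending order: Green 0.9645, Silver 0.7527, Gold 0.6270, Red 0.6226, Violet 0.0171, Blue 0.0161.
Largest remainders: Green, Silver, Gold receive the extra seats.
Silver receives 3.

3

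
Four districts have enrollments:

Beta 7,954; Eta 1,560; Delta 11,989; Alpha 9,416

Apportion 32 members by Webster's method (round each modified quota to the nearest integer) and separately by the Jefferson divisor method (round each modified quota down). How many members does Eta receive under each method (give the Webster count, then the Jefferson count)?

Webster: Beta 8, Eta 2, Delta 12, Alpha 10.
Jefferson: Beta 8, Eta 1, Delta 13, Alpha 10.
Eta gets 2 under Webster and 1 under Jefferson.

2 and 1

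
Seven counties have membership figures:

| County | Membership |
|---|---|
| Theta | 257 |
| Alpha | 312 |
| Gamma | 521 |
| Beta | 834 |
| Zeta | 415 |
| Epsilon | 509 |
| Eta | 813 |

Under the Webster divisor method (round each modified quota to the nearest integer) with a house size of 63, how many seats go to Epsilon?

9

Standard divisor 3661/63 ≈ 58.111; standard quotas: Theta 4.423, Alpha 5.369, Gamma 8.966, Beta 14.352, Zeta 7.141, Epsilon 8.759, Eta 13.990.
Rounding to the nearest integer gives 4, 5, 9, 14, 7, 9, 14 = 62 seats, so the divisor must be adjusted.
With modified divisor 57.4: modified quotas Theta 4.477, Alpha 5.436, Gamma 9.077, Beta 14.530, Zeta 7.230, Epsilon 8.868, Eta 14.164.
Rounding to the nearest integer: Theta 4, Alpha 5, Gamma 9, Beta 15, Zeta 7, Epsilon 9, Eta 14 (total 63).
Epsilon receives 9.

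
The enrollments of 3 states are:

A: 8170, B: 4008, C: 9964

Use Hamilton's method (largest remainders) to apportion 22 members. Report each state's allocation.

Total 22142; standard divisor 22142/22 ≈ 1006.455.
Standard quotas: A 8.1176, B 3.9823, C 9.9001.
Lower quotas: A 8, B 3, C 9 (sum 20, leaving 2 seats).
Remainders in descending order: B 0.9823, C 0.9001, A 0.1176.
Largest remainders: B, C receive the extra seats.

A: 8, B: 4, C: 10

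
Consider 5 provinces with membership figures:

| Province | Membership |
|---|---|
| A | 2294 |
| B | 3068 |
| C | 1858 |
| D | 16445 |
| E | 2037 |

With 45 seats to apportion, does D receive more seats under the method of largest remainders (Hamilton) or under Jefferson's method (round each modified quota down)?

Hamilton: A 4, B 5, C 3, D 29, E 4.
Jefferson: A 4, B 5, C 3, D 30, E 3.
D gets 29 under Hamilton and 30 under Jefferson.

Jefferson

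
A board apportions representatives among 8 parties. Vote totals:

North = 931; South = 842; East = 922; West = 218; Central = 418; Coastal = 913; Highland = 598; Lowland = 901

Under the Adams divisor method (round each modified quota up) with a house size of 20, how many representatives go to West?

Standard divisor 5743/20 ≈ 287.15; standard quotas: North 3.242, South 2.932, East 3.211, West 0.759, Central 1.456, Coastal 3.180, Highland 2.083, Lowland 3.138.
Rounding up gives 4, 3, 4, 1, 2, 4, 3, 4 = 25 seats, so the divisor must be adjusted.
With modified divisor 400: modified quotas North 2.328, South 2.105, East 2.305, West 0.545, Central 1.045, Coastal 2.283, Highland 1.495, Lowland 2.252.
Rounding up: North 3, South 3, East 3, West 1, Central 2, Coastal 3, Highland 2, Lowland 3 (total 20).
West receives 1.

1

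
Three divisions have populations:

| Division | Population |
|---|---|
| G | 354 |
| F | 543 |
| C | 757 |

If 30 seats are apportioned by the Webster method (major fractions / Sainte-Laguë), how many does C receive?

Standard divisor 1654/30 ≈ 55.133; standard quotas: G 6.421, F 9.849, C 13.730.
Rounding to the nearest integer gives G 6, F 10, C 14 — total 30, matching the house size, so no adjustment is needed.
C receives 14.

14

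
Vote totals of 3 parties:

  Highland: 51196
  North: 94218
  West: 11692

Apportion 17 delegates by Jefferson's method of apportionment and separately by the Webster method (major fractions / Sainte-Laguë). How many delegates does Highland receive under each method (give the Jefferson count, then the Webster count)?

Jefferson: Highland 5, North 11, West 1.
Webster: Highland 6, North 10, West 1.
Highland gets 5 under Jefferson and 6 under Webster.

5 and 6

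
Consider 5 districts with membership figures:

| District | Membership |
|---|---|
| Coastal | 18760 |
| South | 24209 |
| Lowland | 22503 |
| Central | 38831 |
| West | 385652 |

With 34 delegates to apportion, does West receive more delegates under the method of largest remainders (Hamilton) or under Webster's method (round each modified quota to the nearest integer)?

Hamilton: Coastal 1, South 2, Lowland 1, Central 3, West 27.
Webster: Coastal 1, South 2, Lowland 2, Central 3, West 26.
West gets 27 under Hamilton and 26 under Webster.

Hamilton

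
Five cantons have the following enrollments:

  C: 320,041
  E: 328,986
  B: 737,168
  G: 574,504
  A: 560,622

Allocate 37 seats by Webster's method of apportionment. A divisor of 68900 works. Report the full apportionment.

With modified divisor 68900: modified quotas C 4.645, E 4.775, B 10.699, G 8.338, A 8.137.
Rounding to the nearest integer: C 5, E 5, B 11, G 8, A 8 (total 37).

C: 5, E: 5, B: 11, G: 8, A: 8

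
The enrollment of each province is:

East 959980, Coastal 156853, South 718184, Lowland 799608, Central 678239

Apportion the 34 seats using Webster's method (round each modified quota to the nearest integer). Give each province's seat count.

East 10; Coastal 2; South 7; Lowland 8; Central 7

Standard divisor 3312864/34 ≈ 97437.176; standard quotas: East 9.852, Coastal 1.610, South 7.371, Lowland 8.206, Central 6.961.
Rounding to the nearest integer gives East 10, Coastal 2, South 7, Lowland 8, Central 7 — total 34, matching the house size, so no adjustment is needed.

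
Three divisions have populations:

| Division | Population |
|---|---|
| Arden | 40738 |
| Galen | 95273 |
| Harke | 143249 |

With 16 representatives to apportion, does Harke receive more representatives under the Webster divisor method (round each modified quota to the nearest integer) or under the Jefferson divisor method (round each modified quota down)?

Webster: Arden 2, Galen 6, Harke 8.
Jefferson: Arden 2, Galen 5, Harke 9.
Harke gets 8 under Webster and 9 under Jefferson.

Jefferson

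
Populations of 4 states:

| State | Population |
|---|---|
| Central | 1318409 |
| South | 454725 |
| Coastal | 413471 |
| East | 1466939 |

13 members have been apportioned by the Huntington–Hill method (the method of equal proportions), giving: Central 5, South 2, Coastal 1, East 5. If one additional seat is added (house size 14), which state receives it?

Coastal

Priority for the next seat is population ÷ (√(s·(s+1))).
Priorities: Central 240707.450, South 185640.704, Coastal 292368.148, East 267825.194.
Highest priority: Coastal.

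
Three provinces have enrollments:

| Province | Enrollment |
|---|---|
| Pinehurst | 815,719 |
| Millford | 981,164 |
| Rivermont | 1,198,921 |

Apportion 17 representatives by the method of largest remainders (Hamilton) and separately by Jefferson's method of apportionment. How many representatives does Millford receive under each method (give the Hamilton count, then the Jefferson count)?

5 and 6

Hamilton: Pinehurst 5, Millford 5, Rivermont 7.
Jefferson: Pinehurst 4, Millford 6, Rivermont 7.
Millford gets 5 under Hamilton and 6 under Jefferson.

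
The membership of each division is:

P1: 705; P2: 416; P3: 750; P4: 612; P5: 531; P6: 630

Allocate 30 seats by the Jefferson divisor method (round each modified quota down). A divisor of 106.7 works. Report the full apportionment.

P1 6; P2 3; P3 7; P4 5; P5 4; P6 5

With modified divisor 106.7: modified quotas P1 6.607, P2 3.899, P3 7.029, P4 5.736, P5 4.977, P6 5.904.
Rounding down: P1 6, P2 3, P3 7, P4 5, P5 4, P6 5 (total 30).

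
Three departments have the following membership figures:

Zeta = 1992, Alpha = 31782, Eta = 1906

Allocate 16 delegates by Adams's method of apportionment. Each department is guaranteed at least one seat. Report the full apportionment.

Zeta=1, Alpha=14, Eta=1

Standard divisor 35680/16 ≈ 2230; standard quotas: Zeta 0.893, Alpha 14.252, Eta 0.855.
Rounding up gives 1, 15, 1 = 17 seats, so the divisor must be adjusted.
With modified divisor 2400: modified quotas Zeta 0.830, Alpha 13.242, Eta 0.794.
Rounding up: Zeta 1, Alpha 14, Eta 1 (total 16).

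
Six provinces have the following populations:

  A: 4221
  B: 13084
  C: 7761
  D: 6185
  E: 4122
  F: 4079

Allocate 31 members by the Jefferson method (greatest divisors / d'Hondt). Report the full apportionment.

A 3; B 11; C 6; D 5; E 3; F 3

Standard divisor 39452/31 ≈ 1272.645; standard quotas: A 3.317, B 10.281, C 6.098, D 4.860, E 3.239, F 3.205.
Rounding down gives 3, 10, 6, 4, 3, 3 = 29 seats, so the divisor must be adjusted.
With modified divisor 1150: modified quotas A 3.670, B 11.377, C 6.749, D 5.378, E 3.584, F 3.547.
Rounding down: A 3, B 11, C 6, D 5, E 3, F 3 (total 31).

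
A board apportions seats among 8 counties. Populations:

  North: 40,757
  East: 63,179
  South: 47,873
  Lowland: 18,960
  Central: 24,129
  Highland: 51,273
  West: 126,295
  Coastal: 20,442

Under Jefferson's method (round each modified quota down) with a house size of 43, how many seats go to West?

Standard divisor 392908/43 ≈ 9137.395; standard quotas: North 4.460, East 6.914, South 5.239, Lowland 2.075, Central 2.641, Highland 5.611, West 13.822, Coastal 2.237.
Rounding down gives 4, 6, 5, 2, 2, 5, 13, 2 = 39 seats, so the divisor must be adjusted.
With modified divisor 8300: modified quotas North 4.910, East 7.612, South 5.768, Lowland 2.284, Central 2.907, Highland 6.177, West 15.216, Coastal 2.463.
Rounding down: North 4, East 7, South 5, Lowland 2, Central 2, Highland 6, West 15, Coastal 2 (total 43).
West receives 15.

15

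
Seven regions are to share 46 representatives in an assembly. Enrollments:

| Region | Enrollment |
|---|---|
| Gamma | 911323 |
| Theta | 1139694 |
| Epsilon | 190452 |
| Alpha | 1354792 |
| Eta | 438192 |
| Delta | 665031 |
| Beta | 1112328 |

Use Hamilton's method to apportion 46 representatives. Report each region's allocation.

Gamma: 7, Theta: 9, Epsilon: 2, Alpha: 11, Eta: 3, Delta: 5, Beta: 9

Total 5811812; standard divisor 5811812/46 ≈ 126343.739.
Standard quotas: Gamma 7.2130, Theta 9.0206, Epsilon 1.5074, Alpha 10.7231, Eta 3.4683, Delta 5.2637, Beta 8.8040.
Lower quotas: Gamma 7, Theta 9, Epsilon 1, Alpha 10, Eta 3, Delta 5, Beta 8 (sum 43, leaving 3 seats).
Remainders in descending order: Beta 0.8040, Alpha 0.7231, Epsilon 0.5074, Eta 0.4683, Delta 0.2637, Gamma 0.2130, Theta 0.0206.
The surplus seats go to Beta, Alpha, Epsilon.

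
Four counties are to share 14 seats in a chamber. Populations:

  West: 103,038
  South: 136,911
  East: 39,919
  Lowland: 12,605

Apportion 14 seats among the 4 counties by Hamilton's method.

West=5, South=6, East=2, Lowland=1

The standard divisor is 292473/14 ≈ 20890.929.
Standard quotas: West 4.9322, South 6.5536, East 1.9108, Lowland 0.6034.
Lower quotas: West 4, South 6, East 1, Lowland 0 (sum 11, leaving 3 seats).
Remainders in descending order: West 0.9322, East 0.9108, Lowland 0.6034, South 0.5536.
The surplus seats go to West, East, Lowland.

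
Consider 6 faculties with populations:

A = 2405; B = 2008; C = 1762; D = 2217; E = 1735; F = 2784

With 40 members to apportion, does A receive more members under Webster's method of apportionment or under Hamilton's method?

Webster: A 8, B 6, C 5, D 7, E 5, F 9.
Hamilton: A 7, B 6, C 6, D 7, E 5, F 9.
A gets 8 under Webster and 7 under Hamilton.

Webster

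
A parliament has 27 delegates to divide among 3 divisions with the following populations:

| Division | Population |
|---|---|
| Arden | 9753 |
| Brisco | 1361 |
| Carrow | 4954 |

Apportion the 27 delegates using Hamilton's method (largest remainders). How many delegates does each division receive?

Arden=17, Brisco=2, Carrow=8

The standard divisor is 16068/27 ≈ 595.111.
Standard quotas: Arden 16.3885, Brisco 2.2870, Carrow 8.3245.
Lower quotas: Arden 16, Brisco 2, Carrow 8 (sum 26, leaving 1 seat).
Remainders in descending order: Arden 0.3885, Carrow 0.3245, Brisco 0.2870.
Largest remainder: Arden receives the extra seat.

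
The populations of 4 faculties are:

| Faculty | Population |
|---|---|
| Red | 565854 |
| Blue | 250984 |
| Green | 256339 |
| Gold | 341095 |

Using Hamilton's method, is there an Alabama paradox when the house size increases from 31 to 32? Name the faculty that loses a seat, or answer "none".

At 31 seats: Red 12, Blue 6, Green 6, Gold 7.
At 32 seats: Red 13, Blue 5, Green 6, Gold 8.
Blue drops from 6 to 5.

Blue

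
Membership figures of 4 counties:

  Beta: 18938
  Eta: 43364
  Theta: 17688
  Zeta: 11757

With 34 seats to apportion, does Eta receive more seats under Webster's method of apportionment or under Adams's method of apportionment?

Webster: Beta 7, Eta 16, Theta 7, Zeta 4.
Adams: Beta 7, Eta 15, Theta 7, Zeta 5.
Eta gets 16 under Webster and 15 under Adams.

Webster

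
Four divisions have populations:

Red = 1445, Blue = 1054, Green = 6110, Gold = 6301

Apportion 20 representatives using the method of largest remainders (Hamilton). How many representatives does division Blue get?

Standard divisor: 14910 ÷ 20 ≈ 745.5.
Standard quotas: Red 1.9383, Blue 1.4138, Green 8.1958, Gold 8.4520.
Lower quotas: Red 1, Blue 1, Green 8, Gold 8 (sum 18, leaving 2 seats).
Remainders in descending order: Red 0.9383, Gold 0.4520, Blue 0.4138, Green 0.1958.
The surplus seats go to Red, Gold.
Blue receives 1.

1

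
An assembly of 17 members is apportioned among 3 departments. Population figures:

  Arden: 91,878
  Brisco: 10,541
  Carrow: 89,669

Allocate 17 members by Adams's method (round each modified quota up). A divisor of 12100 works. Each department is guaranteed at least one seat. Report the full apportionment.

With modified divisor 12100: modified quotas Arden 7.593, Brisco 0.871, Carrow 7.411.
Rounding up: Arden 8, Brisco 1, Carrow 8 (total 17).

Arden 8; Brisco 1; Carrow 8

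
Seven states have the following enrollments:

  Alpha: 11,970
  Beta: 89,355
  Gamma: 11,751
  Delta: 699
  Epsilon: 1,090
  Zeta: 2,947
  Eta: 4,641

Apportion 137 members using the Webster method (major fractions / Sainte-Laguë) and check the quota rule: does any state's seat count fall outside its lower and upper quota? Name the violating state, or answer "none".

Standard quotas: Alpha 13.392, Beta 99.970, Gamma 13.147, Delta 0.782, Epsilon 1.219, Zeta 3.297, Eta 5.192.
Webster allocation: Alpha 13, Beta 101, Gamma 13, Delta 1, Epsilon 1, Zeta 3, Eta 5.
Beta has quota 99.970 (lower 99, upper 100) but receives 101 — outside the quota interval.

Beta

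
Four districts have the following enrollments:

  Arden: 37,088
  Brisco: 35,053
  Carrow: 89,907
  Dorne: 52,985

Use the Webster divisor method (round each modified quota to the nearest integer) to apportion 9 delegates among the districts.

Arden: 2; Brisco: 1; Carrow: 4; Dorne: 2

Standard divisor 215033/9 ≈ 23892.556; standard quotas: Arden 1.552, Brisco 1.467, Carrow 3.763, Dorne 2.218.
Rounding to the nearest integer gives Arden 2, Brisco 1, Carrow 4, Dorne 2 — total 9, matching the house size, so no adjustment is needed.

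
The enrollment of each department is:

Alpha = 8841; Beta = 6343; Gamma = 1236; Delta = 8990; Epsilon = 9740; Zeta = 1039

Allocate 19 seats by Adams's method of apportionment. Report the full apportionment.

Alpha 4; Beta 3; Gamma 1; Delta 5; Epsilon 5; Zeta 1

Standard divisor 36189/19 ≈ 1904.684; standard quotas: Alpha 4.642, Beta 3.330, Gamma 0.649, Delta 4.720, Epsilon 5.114, Zeta 0.545.
Rounding up gives 5, 4, 1, 5, 6, 1 = 22 seats, so the divisor must be adjusted.
With modified divisor 2230: modified quotas Alpha 3.965, Beta 2.844, Gamma 0.554, Delta 4.031, Epsilon 4.368, Zeta 0.466.
Rounding up: Alpha 4, Beta 3, Gamma 1, Delta 5, Epsilon 5, Zeta 1 (total 19).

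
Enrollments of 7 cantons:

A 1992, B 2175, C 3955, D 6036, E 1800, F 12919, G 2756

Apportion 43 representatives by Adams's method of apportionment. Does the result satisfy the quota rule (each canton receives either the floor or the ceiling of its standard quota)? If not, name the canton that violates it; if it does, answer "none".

Standard quotas: A 2.708, B 2.957, C 5.376, D 8.205, E 2.447, F 17.561, G 3.746.
Adams allocation: A 3, B 3, C 5, D 8, E 3, F 17, G 4.
Every allocation lies between the lower and upper quota.

none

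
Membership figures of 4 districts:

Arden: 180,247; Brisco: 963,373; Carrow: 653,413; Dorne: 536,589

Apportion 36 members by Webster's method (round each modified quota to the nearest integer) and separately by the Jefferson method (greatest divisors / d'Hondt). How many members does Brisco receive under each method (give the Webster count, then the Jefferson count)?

Webster: Arden 3, Brisco 15, Carrow 10, Dorne 8.
Jefferson: Arden 2, Brisco 16, Carrow 10, Dorne 8.
Brisco gets 15 under Webster and 16 under Jefferson.

15 and 16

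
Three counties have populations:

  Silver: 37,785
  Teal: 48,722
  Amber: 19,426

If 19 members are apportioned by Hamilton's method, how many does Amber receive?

3

Total 105933; standard divisor 105933/19 ≈ 5575.421.
Standard quotas: Silver 6.7771, Teal 8.7387, Amber 3.4842.
Lower quotas: Silver 6, Teal 8, Amber 3 (sum 17, leaving 2 seats).
Remainders in descending order: Silver 0.7771, Teal 0.7387, Amber 0.4842.
The surplus seats go to Silver, Teal.
Amber receives 3.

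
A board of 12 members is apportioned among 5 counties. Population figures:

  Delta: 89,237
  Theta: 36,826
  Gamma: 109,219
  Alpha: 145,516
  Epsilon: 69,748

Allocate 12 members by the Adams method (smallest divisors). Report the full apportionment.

Standard divisor 450546/12 ≈ 37545.5; standard quotas: Delta 2.377, Theta 0.981, Gamma 2.909, Alpha 3.876, Epsilon 1.858.
Rounding up gives 3, 1, 3, 4, 2 = 13 seats, so the divisor must be adjusted.
With modified divisor 46600: modified quotas Delta 1.915, Theta 0.790, Gamma 2.344, Alpha 3.123, Epsilon 1.497.
Rounding up: Delta 2, Theta 1, Gamma 3, Alpha 4, Epsilon 2 (total 12).

Delta 2, Theta 1, Gamma 3, Alpha 4, Epsilon 2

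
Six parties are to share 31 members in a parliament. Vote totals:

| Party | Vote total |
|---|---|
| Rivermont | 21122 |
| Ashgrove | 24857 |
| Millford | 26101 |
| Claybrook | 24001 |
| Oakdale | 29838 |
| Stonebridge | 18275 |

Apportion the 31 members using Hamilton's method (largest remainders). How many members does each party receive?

Rivermont 5; Ashgrove 5; Millford 6; Claybrook 5; Oakdale 6; Stonebridge 4

Total 144194; standard divisor 144194/31 ≈ 4651.419.
Standard quotas: Rivermont 4.5410, Ashgrove 5.3440, Millford 5.6114, Claybrook 5.1599, Oakdale 6.4148, Stonebridge 3.9289.
Lower quotas: Rivermont 4, Ashgrove 5, Millford 5, Claybrook 5, Oakdale 6, Stonebridge 3 (sum 28, leaving 3 seats).
Remainders in descending order: Stonebridge 0.9289, Millford 0.6114, Rivermont 0.5410, Oakdale 0.4148, Ashgrove 0.3440, Claybrook 0.1599.
The surplus seats go to Stonebridge, Millford, Rivermont.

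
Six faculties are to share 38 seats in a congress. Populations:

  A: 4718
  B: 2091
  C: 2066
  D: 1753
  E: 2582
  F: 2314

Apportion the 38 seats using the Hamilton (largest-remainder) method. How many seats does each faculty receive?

The standard divisor is 15524/38 ≈ 408.526.
Standard quotas: A 11.549, B 5.118, C 5.057, D 4.291, E 6.320, F 5.664.
Lower quotas: A 11, B 5, C 5, D 4, E 6, F 5 (sum 36, leaving 2 seats).
Remainders in descending order: F 0.664, A 0.549, E 0.320, D 0.291, B 0.118, C 0.057.
Largest remainders: F, A receive the extra seats.

A=12, B=5, C=5, D=4, E=6, F=6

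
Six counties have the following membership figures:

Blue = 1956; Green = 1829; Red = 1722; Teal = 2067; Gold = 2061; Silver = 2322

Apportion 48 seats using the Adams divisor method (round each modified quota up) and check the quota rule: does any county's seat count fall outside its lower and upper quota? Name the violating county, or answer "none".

Standard quotas: Blue 7.852, Green 7.342, Red 6.913, Teal 8.298, Gold 8.274, Silver 9.321.
Adams allocation: Blue 8, Green 8, Red 7, Teal 8, Gold 8, Silver 9.
Every allocation lies between the lower and upper quota.

none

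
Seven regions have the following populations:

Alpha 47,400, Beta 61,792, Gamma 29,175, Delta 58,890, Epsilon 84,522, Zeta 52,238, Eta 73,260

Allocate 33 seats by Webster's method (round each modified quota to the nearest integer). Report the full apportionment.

Alpha 4, Beta 5, Gamma 2, Delta 5, Epsilon 7, Zeta 4, Eta 6

Standard divisor 407277/33 ≈ 12341.727; standard quotas: Alpha 3.841, Beta 5.007, Gamma 2.364, Delta 4.772, Epsilon 6.848, Zeta 4.233, Eta 5.936.
Rounding to the nearest integer gives Alpha 4, Beta 5, Gamma 2, Delta 5, Epsilon 7, Zeta 4, Eta 6 — total 33, matching the house size, so no adjustment is needed.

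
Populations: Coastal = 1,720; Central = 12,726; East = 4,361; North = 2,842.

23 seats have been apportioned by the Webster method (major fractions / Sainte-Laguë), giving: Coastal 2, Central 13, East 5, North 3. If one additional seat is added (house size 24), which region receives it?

Central

Priority for the next seat is population ÷ (current seats + 0.5).
Priorities: Coastal 688.000, Central 942.667, East 792.909, North 812.000.
Highest priority: Central.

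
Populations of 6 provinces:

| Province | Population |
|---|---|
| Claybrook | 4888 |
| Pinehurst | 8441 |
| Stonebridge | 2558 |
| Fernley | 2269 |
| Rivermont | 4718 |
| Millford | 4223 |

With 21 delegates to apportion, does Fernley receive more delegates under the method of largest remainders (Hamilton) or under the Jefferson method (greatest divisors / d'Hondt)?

Hamilton: Claybrook 4, Pinehurst 6, Stonebridge 2, Fernley 2, Rivermont 4, Millford 3.
Jefferson: Claybrook 4, Pinehurst 7, Stonebridge 2, Fernley 1, Rivermont 4, Millford 3.
Fernley gets 2 under Hamilton and 1 under Jefferson.

Hamilton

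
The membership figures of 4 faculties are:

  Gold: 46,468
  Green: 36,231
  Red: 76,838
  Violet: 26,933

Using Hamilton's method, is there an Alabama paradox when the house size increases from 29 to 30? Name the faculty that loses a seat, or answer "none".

none

At 29 seats: Gold 7, Green 6, Red 12, Violet 4.
At 30 seats: Gold 8, Green 6, Red 12, Violet 4.
No faculty's allocation decreased.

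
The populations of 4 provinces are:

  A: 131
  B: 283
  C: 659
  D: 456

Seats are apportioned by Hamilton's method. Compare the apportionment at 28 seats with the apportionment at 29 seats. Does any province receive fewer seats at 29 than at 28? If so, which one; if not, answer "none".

A

At 28 seats: A 3, B 5, C 12, D 8.
At 29 seats: A 2, B 5, C 13, D 9.
A drops from 3 to 2.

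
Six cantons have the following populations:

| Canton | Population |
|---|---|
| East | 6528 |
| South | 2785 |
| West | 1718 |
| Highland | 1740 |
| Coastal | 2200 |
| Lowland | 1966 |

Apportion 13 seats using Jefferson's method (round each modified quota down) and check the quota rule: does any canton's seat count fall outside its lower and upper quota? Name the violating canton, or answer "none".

none

Standard quotas: East 5.011, South 2.138, West 1.319, Highland 1.336, Coastal 1.689, Lowland 1.509.
Jefferson allocation: East 6, South 2, West 1, Highland 1, Coastal 2, Lowland 1.
Every allocation lies between the lower and upper quota.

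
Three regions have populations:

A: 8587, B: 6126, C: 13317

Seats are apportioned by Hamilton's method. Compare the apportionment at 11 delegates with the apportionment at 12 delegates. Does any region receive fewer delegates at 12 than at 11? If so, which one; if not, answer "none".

B

At 11 seats: A 3, B 3, C 5.
At 12 seats: A 4, B 2, C 6.
B drops from 3 to 2.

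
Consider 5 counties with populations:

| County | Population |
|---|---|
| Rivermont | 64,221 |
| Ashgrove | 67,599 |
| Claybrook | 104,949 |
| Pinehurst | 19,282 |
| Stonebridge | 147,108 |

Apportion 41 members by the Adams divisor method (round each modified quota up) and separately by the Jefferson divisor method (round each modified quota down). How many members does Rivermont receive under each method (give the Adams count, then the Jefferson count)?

7 and 6

Adams: Rivermont 7, Ashgrove 7, Claybrook 10, Pinehurst 2, Stonebridge 15.
Jefferson: Rivermont 6, Ashgrove 7, Claybrook 11, Pinehurst 2, Stonebridge 15.
Rivermont gets 7 under Adams and 6 under Jefferson.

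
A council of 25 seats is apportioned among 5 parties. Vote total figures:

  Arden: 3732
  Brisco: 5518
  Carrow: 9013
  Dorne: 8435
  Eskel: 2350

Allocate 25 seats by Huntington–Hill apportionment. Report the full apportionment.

Arden: 3, Brisco: 5, Carrow: 8, Dorne: 7, Eskel: 2

With divisor 1166: modified quotas Arden 3.201, Brisco 4.732, Carrow 7.730, Dorne 7.234, Eskel 2.015.
Geometric-mean thresholds: Arden √(3·4)=3.464, Brisco √(4·5)=4.472, Carrow √(7·8)=7.483, Dorne √(7·8)=7.483, Eskel √(2·3)=2.449.
Each quota rounded against its threshold gives Arden 3, Brisco 5, Carrow 8, Dorne 7, Eskel 2 (total 25).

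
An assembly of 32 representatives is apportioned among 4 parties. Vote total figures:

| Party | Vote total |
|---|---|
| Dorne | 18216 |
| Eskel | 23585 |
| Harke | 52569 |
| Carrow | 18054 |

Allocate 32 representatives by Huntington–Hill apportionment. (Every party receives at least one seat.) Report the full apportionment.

Dorne 5; Eskel 7; Harke 15; Carrow 5

With divisor 3510: modified quotas Dorne 5.190, Eskel 6.719, Harke 14.977, Carrow 5.144.
Geometric-mean thresholds: Dorne √(5·6)=5.477, Eskel √(6·7)=6.481, Harke √(14·15)=14.491, Carrow √(5·6)=5.477.
Each quota rounded against its threshold gives Dorne 5, Eskel 7, Harke 15, Carrow 5 (total 32).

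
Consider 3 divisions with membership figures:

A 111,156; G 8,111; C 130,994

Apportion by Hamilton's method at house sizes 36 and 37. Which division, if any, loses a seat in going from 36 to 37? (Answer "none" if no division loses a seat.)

none

At 36 seats: A 16, G 1, C 19.
At 37 seats: A 17, G 1, C 19.
No division's allocation decreased.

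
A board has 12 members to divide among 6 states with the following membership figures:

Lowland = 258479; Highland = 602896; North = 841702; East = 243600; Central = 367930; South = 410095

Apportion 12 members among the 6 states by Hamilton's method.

Lowland: 1, Highland: 3, North: 4, East: 1, Central: 1, South: 2

Standard divisor: 2724702 ÷ 12 ≈ 227058.5.
Standard quotas: Lowland 1.1384, Highland 2.6552, North 3.7070, East 1.0729, Central 1.6204, South 1.8061.
Lower quotas: Lowland 1, Highland 2, North 3, East 1, Central 1, South 1 (sum 9, leaving 3 seats).
Remainders in descending order: South 0.8061, North 0.7070, Highland 0.6552, Central 0.6204, Lowland 0.1384, East 0.0729.
Largest remainders: South, North, Highland receive the extra seats.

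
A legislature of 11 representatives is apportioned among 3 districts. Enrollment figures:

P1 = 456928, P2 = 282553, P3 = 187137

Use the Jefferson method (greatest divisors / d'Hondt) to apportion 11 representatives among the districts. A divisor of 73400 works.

P1 6; P2 3; P3 2

With modified divisor 73400: modified quotas P1 6.225, P2 3.849, P3 2.550.
Rounding down: P1 6, P2 3, P3 2 (total 11).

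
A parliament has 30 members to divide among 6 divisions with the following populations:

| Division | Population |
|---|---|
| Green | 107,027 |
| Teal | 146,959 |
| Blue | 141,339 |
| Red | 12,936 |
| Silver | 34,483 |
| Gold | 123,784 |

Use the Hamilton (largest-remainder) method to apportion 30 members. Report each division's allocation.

Total 566528; standard divisor 566528/30 ≈ 18884.267.
Standard quotas: Green 5.6675, Teal 7.7821, Blue 7.4845, Red 0.6850, Silver 1.8260, Gold 6.5549.
Lower quotas: Green 5, Teal 7, Blue 7, Red 0, Silver 1, Gold 6 (sum 26, leaving 4 seats).
Remainders in descending order: Silver 0.8260, Teal 0.7821, Red 0.6850, Green 0.6675, Gold 0.5549, Blue 0.4845.
Largest remainders: Silver, Teal, Red, Green receive the extra seats.

Green: 6, Teal: 8, Blue: 7, Red: 1, Silver: 2, Gold: 6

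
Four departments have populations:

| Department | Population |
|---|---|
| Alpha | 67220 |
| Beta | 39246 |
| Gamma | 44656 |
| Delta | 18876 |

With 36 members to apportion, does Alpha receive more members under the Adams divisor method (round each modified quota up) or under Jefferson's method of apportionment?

Adams: Alpha 14, Beta 8, Gamma 10, Delta 4.
Jefferson: Alpha 15, Beta 8, Gamma 9, Delta 4.
Alpha gets 14 under Adams and 15 under Jefferson.

Jefferson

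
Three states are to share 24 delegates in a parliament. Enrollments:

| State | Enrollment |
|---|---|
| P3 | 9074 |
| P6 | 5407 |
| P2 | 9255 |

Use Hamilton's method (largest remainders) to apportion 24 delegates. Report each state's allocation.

The standard divisor is 23736/24 = 989.
Standard quotas: P3 9.1749, P6 5.4671, P2 9.3579.
Lower quotas: P3 9, P6 5, P2 9 (sum 23, leaving 1 seat).
Remainders in descending order: P6 0.4671, P2 0.3579, P3 0.1749.
The surplus seat goes to P6.

P3 9, P6 6, P2 9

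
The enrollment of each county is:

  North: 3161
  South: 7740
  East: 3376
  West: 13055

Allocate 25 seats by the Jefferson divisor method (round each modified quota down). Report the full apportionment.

North: 3, South: 7, East: 3, West: 12

Standard divisor 27332/25 ≈ 1093.28; standard quotas: North 2.891, South 7.080, East 3.088, West 11.941.
Rounding down gives 2, 7, 3, 11 = 23 seats, so the divisor must be adjusted.
With modified divisor 1030: modified quotas North 3.069, South 7.515, East 3.278, West 12.675.
Rounding down: North 3, South 7, East 3, West 12 (total 25).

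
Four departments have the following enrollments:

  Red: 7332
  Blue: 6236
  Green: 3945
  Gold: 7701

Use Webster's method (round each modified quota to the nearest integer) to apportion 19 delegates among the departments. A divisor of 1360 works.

Red=5, Blue=5, Green=3, Gold=6

With modified divisor 1360: modified quotas Red 5.391, Blue 4.585, Green 2.901, Gold 5.662.
Rounding to the nearest integer: Red 5, Blue 5, Green 3, Gold 6 (total 19).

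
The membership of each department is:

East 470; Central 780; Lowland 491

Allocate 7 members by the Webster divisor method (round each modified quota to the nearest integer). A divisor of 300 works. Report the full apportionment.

With modified divisor 300: modified quotas East 1.567, Central 2.600, Lowland 1.637.
Rounding to the nearest integer: East 2, Central 3, Lowland 2 (total 7).

East=2, Central=3, Lowland=2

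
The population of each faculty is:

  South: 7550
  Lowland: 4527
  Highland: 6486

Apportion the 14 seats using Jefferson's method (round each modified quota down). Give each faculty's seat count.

Standard divisor 18563/14 ≈ 1325.929; standard quotas: South 5.694, Lowland 3.414, Highland 4.892.
Rounding down gives 5, 3, 4 = 12 seats, so the divisor must be adjusted.
With modified divisor 1200: modified quotas South 6.292, Lowland 3.772, Highland 5.405.
Rounding down: South 6, Lowland 3, Highland 5 (total 14).

South 6; Lowland 3; Highland 5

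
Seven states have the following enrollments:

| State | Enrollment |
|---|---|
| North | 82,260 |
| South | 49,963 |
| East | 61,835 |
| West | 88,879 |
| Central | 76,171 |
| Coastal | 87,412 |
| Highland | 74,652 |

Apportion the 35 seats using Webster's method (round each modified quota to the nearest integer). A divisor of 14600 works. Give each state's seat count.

With modified divisor 14600: modified quotas North 5.634, South 3.422, East 4.235, West 6.088, Central 5.217, Coastal 5.987, Highland 5.113.
Rounding to the nearest integer: North 6, South 3, East 4, West 6, Central 5, Coastal 6, Highland 5 (total 35).

North 6, South 3, East 4, West 6, Central 5, Coastal 6, Highland 5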